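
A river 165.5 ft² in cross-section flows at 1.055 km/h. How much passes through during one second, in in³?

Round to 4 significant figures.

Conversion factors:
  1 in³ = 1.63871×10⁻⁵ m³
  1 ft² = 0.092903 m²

1.055 km/h × (1/3.6) = 0.293056 m/s
165.5 ft² × 0.092903 = 15.3754 m²
V = v × A × t = 0.293056 m/s × 15.3754 m² × 1 s = 4.50585 m³
4.50585 m³ ÷ (1.63871×10⁻⁵ m³/in³) = 274963 in³

2.750×10⁵ in³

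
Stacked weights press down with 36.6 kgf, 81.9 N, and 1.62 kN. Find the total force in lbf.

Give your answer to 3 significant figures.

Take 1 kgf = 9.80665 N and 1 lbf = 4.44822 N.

36.6 kgf × 9.80665 → 358.923 N
81.9 N (already N)
1.62 kN × 1000 → 1620 N
Combined: 358.923 + 81.9 + 1620 = 2060.82 N
In lbf: 2060.82 / 4.44822 = 463.291 lbf

463 lbf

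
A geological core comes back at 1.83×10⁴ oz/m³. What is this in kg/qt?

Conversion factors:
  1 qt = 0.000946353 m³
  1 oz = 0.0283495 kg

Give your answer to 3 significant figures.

0.491 kg/qt

1.83×10⁴ oz/m³ × 0.0283495 kg/oz = 518.796 kg/m³
518.796 kg/m³ × 0.000946353 m³/qt = 0.490964 kg/qt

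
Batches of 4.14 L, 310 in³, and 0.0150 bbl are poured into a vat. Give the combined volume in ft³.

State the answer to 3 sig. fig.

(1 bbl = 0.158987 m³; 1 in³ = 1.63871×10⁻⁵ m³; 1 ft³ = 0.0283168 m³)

4.14 L × 0.001 = 0.00414 m³
310 in³ × 1.63871×10⁻⁵ = 0.00508 m³
0.0150 bbl × 0.158987 = 0.0023848 m³
Combined: 0.00414 + 0.00508 + 0.0023848 = 0.0116048 m³
In ft³: 0.0116048 / 0.0283168 = 0.40982 ft³

0.410 ft³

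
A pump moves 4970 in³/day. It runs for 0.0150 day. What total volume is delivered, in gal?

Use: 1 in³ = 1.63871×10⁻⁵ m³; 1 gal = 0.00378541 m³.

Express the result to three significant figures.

0.323 gal

4970 in³/day → 9.42638×10⁻⁷ m³/s
0.0150 day → 1296 s
V = Q × t = 9.42638×10⁻⁷ × 1296 = 0.00122166 m³
In gal: 0.00122166 / 0.00378541 = 0.322729 gal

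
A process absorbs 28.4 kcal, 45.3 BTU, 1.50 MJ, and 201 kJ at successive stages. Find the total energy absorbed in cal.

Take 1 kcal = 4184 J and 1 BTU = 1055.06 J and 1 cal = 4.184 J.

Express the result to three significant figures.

4.46×10⁵ cal

28.4 kcal × 4184 = 118826 J
45.3 BTU × 1055.06 = 47794.2 J
1.50 MJ × 1000000 = 1.5×10⁶ J
201 kJ × 1000 = 201000 J
Combined: 118826 + 47794.2 + 1.5×10⁶ + 201000 = 1.86762×10⁶ J
In cal: 1.86762×10⁶ / 4.184 = 446372 cal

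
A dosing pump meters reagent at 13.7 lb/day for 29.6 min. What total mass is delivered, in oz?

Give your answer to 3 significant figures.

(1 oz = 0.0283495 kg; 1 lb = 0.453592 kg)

13.7 lb/day → 7.19237×10⁻⁵ kg/s
29.6 min → 1776 s
m = ṁ × t = 7.19237×10⁻⁵ × 1776 = 0.127736 kg
In oz: 0.127736 / 0.0283495 = 4.50576 oz

4.51 oz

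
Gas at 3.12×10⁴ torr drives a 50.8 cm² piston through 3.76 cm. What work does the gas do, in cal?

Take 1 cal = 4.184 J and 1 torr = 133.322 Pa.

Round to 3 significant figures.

190 cal

3.12×10⁴ torr → 4.15965×10⁶ Pa
50.8 cm² → 0.00508 m²
F = P × A = 4.15965×10⁶ × 0.00508 = 21131 N
3.76 cm → 0.0376 m
W = F × d = 21131 × 0.0376 = 794.526 J
In cal: 794.526 / 4.184 = 189.896 cal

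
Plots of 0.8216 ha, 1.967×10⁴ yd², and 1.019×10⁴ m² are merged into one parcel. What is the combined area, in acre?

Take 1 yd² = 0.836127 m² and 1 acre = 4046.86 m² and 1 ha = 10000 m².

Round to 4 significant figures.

8.612 acre

0.8216 ha × 10000 = 8216 m²
1.967×10⁴ yd² × 0.836127 = 16446.6 m²
1.019×10⁴ m² (already m²)
Combined: 8216 + 16446.6 + 10190 = 34852.6 m²
In acre: 34852.6 / 4046.86 = 8.61226 acre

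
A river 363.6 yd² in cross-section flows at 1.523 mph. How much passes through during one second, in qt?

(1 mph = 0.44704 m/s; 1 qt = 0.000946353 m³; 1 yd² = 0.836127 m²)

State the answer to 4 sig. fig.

2.187×10⁵ qt

1.523 mph × 0.44704 → 0.680842 m/s
363.6 yd² × 0.836127 → 304.016 m²
V = v × A × t = 0.680842 m/s × 304.016 m² × 1 s = 206.987 m³
206.987 m³ ÷ (0.000946353 m³/qt) = 218721 qt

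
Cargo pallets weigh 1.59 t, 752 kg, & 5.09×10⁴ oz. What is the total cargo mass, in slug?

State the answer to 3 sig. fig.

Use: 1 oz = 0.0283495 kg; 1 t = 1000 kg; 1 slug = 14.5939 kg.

1.59 t × 1000 → 1590 kg
752 kg (already kg)
5.09×10⁴ oz × 0.0283495 → 1442.99 kg
Combined: 1590 + 752 + 1442.99 = 3784.99 kg
In slug: 3784.99 / 14.5939 = 259.354 slug

259 slug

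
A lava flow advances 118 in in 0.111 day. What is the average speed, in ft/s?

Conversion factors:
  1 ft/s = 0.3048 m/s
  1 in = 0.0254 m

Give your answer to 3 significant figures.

0.00103 ft/s

118 in × 0.0254 = 2.9972 m
0.111 day × 86400 = 9590.4 s
v = d / t = 2.9972 m / 9590.4 s = 3.12521×10⁻⁴ m/s
3.12521×10⁻⁴ m/s ÷ (0.3048 m/s/ft/s) = 0.00102533 ft/s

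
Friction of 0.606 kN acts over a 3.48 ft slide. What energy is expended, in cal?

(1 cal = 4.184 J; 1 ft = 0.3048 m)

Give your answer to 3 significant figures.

154 cal

0.606 kN × 1000 → 606 N
3.48 ft × 0.3048 → 1.0607 m
W = F × d = 606 N × 1.0607 m = 642.784 J
642.784 J ÷ (4.184 J/cal) = 153.629 cal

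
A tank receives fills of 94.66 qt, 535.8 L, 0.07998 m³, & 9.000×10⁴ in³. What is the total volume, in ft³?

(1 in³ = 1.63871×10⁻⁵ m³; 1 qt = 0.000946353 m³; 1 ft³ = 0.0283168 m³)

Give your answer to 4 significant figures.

76.99 ft³

94.66 qt × 0.000946353 = 0.0895818 m³
535.8 L × 0.001 = 0.5358 m³
0.07998 m³ (already m³)
9.000×10⁴ in³ × 1.63871×10⁻⁵ = 1.47484 m³
Combined: 0.0895818 + 0.5358 + 0.07998 + 1.47484 = 2.1802 m³
In ft³: 2.1802 / 0.0283168 = 76.9932 ft³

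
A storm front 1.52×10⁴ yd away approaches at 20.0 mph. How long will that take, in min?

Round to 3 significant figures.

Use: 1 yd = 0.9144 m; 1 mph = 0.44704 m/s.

1.52×10⁴ yd × 0.9144 → 13898.9 m
20.0 mph × 0.44704 → 8.9408 m/s
t = d / v = 13898.9 m / 8.9408 m/s = 1554.55 s
1554.55 s ÷ (60 s/min) = 25.9092 min

25.9 min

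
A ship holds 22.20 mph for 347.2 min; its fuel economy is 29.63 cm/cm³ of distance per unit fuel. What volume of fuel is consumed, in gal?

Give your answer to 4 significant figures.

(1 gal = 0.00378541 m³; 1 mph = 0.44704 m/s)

22.20 mph → 9.92429 m/s
347.2 min → 20832 s
d = v × t = 9.92429 × 20832 = 206743 m
29.63 cm/cm³ → 296300 m/m³
V = d / (distance per unit fuel) = 206743 / 296300 = 0.697749 m³
In gal: 0.697749 / 0.00378541 = 184.326 gal

184.3 gal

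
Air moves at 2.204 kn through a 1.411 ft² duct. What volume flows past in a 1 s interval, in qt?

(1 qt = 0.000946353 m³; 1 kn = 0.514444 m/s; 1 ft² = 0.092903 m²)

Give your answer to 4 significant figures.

157.1 qt

2.204 kn × 0.514444 = 1.13383 m/s
1.411 ft² × 0.092903 = 0.131086 m²
V = v × A × t = 1.13383 m/s × 0.131086 m² × 1 s = 0.148629 m³
0.148629 m³ ÷ (0.000946353 m³/qt) = 157.055 qt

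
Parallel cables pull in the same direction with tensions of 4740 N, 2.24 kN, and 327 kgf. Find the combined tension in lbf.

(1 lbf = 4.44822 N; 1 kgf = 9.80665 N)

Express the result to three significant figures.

4740 N (already N)
2.24 kN × 1000 = 2240 N
327 kgf × 9.80665 = 3206.77 N
Combined: 4740 + 2240 + 3206.77 = 10186.8 N
In lbf: 10186.8 / 4.44822 = 2290.08 lbf

2290 lbf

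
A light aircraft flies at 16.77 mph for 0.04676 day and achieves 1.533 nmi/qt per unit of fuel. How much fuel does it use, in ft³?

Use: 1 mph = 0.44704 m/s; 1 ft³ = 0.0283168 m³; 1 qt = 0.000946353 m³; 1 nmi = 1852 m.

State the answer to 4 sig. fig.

16.77 mph → 7.49686 m/s
0.04676 day → 4040.06 s
d = v × t = 7.49686 × 4040.06 = 30287.8 m
1.533 nmi/qt → 3.00006×10⁶ m/m³
V = d / (distance per unit fuel) = 30287.8 / 3.00006×10⁶ = 0.0100957 m³
In ft³: 0.0100957 / 0.0283168 = 0.356527 ft³

0.3565 ft³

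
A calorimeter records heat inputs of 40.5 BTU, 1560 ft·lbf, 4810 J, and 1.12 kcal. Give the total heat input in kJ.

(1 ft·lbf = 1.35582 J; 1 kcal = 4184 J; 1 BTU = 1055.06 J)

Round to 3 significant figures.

40.5 BTU × 1055.06 = 42729.9 J
1560 ft·lbf × 1.35582 = 2115.08 J
4810 J (already J)
1.12 kcal × 4184 = 4686.08 J
Combined: 42729.9 + 2115.08 + 4810 + 4686.08 = 54341.1 J
In kJ: 54341.1 / 1000 = 54.3411 kJ

54.3 kJ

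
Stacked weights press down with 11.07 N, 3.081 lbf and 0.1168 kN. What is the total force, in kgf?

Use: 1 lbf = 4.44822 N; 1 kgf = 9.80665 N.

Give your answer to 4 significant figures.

14.44 kgf

11.07 N (already N)
3.081 lbf × 4.44822 → 13.705 N
0.1168 kN × 1000 → 116.8 N
Combined: 11.07 + 13.705 + 116.8 = 141.575 N
In kgf: 141.575 / 9.80665 = 14.4366 kgf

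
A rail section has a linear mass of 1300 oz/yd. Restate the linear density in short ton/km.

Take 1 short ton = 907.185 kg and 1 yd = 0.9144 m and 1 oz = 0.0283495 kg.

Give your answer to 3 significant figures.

44.4 short ton/km

1300 oz/yd × 0.0283495 kg/oz ÷ 0.9144 m/yd = 40.3044 kg/m
40.3044 kg/m ÷ 907.185 kg/short ton × 1000 m/km = 44.428 short ton/km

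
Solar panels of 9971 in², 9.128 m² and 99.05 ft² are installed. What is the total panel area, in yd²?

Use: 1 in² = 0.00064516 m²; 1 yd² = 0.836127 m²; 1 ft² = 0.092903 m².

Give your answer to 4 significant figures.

9971 in² × 0.00064516 → 6.43289 m²
9.128 m² (already m²)
99.05 ft² × 0.092903 → 9.20204 m²
Total: 6.43289 + 9.128 + 9.20204 = 24.7629 m²
In yd²: 24.7629 / 0.836127 = 29.6162 yd²

29.62 yd²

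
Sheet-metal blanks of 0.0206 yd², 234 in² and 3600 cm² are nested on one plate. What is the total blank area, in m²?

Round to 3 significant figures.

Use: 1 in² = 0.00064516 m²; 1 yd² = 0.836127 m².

0.528 m²

0.0206 yd² × 0.836127 = 0.0172242 m²
234 in² × 0.00064516 = 0.150967 m²
3600 cm² × 0.0001 = 0.36 m²
Total: 0.0172242 + 0.150967 + 0.36 = 0.528191 m²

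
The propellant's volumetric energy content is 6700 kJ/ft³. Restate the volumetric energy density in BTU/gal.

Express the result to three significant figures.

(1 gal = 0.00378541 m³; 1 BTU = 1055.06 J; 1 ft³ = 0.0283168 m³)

6700 kJ/ft³ × 1000 J/kJ ÷ 0.0283168 m³/ft³ = 2.36609×10⁸ J/m³
2.36609×10⁸ J/m³ ÷ 1055.06 J/BTU × 0.00378541 m³/gal = 848.921 BTU/gal

849 BTU/gal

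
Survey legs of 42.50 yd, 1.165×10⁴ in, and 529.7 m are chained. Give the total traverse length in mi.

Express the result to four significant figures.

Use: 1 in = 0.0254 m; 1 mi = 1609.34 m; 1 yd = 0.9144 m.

42.50 yd × 0.9144 = 38.862 m
1.165×10⁴ in × 0.0254 = 295.91 m
529.7 m (already m)
Total: 38.862 + 295.91 + 529.7 = 864.472 m
In mi: 864.472 / 1609.34 = 0.537159 mi

0.5372 mi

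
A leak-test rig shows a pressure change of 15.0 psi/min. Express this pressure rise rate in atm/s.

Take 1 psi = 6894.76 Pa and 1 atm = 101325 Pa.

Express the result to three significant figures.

15.0 psi/min × 6894.76 Pa/psi ÷ 60 s/min = 1723.69 Pa/s
1723.69 Pa/s ÷ 101325 Pa/atm = 0.0170115 atm/s

0.0170 atm/s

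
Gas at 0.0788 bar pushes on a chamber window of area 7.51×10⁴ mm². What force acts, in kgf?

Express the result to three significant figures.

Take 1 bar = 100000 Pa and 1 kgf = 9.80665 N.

60.3 kgf

0.0788 bar × 100000 → 7880 Pa
7.51×10⁴ mm² × 10⁻⁶ → 0.0751 m²
F = P × A = 7880 Pa × 0.0751 m² = 591.788 N
591.788 N ÷ (9.80665 N/kgf) = 60.3456 kgf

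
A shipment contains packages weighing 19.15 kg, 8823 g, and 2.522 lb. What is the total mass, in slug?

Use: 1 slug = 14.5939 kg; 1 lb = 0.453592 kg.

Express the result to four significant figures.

19.15 kg (already kg)
8823 g × 0.001 = 8.823 kg
2.522 lb × 0.453592 = 1.14396 kg
Sum: 19.15 + 8.823 + 1.14396 = 29.117 kg
In slug: 29.117 / 14.5939 = 1.99515 slug

1.995 slug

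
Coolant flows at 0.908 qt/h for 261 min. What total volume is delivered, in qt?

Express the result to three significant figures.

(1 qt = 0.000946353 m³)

3.95 qt

0.908 qt/h → 2.38691×10⁻⁷ m³/s
261 min → 15660 s
V = Q × t = 2.38691×10⁻⁷ × 15660 = 0.0037379 m³
In qt: 0.0037379 / 0.000946353 = 3.94979 qt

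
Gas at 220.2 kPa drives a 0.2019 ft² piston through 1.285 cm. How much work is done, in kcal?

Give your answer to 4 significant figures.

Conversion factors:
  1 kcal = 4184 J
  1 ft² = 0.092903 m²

220.2 kPa → 220200 Pa
0.2019 ft² → 0.0187571 m²
F = P × A = 220200 × 0.0187571 = 4130.31 N
1.285 cm → 0.01285 m
W = F × d = 4130.31 × 0.01285 = 53.0745 J
In kcal: 53.0745 / 4184 = 0.0126851 kcal

0.01269 kcal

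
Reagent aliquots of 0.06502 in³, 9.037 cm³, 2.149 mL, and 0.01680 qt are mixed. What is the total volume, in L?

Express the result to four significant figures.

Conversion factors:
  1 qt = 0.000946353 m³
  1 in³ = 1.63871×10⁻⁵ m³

0.02815 L

0.06502 in³ × 1.63871×10⁻⁵ = 1.06549×10⁻⁶ m³
9.037 cm³ × 10⁻⁶ = 9.037×10⁻⁶ m³
2.149 mL × 10⁻⁶ = 2.149×10⁻⁶ m³
0.01680 qt × 0.000946353 = 1.58987×10⁻⁵ m³
Sum: 1.06549×10⁻⁶ + 9.037×10⁻⁶ + 2.149×10⁻⁶ + 1.58987×10⁻⁵ = 2.81502×10⁻⁵ m³
In L: 2.81502×10⁻⁵ / 0.001 = 0.0281502 L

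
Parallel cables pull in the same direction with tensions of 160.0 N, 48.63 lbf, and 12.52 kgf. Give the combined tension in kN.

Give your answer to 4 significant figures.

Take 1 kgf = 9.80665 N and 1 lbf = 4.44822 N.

0.4991 kN

160.0 N (already N)
48.63 lbf × 4.44822 → 216.317 N
12.52 kgf × 9.80665 → 122.779 N
Total: 160 + 216.317 + 122.779 = 499.096 N
In kN: 499.096 / 1000 = 0.499096 kN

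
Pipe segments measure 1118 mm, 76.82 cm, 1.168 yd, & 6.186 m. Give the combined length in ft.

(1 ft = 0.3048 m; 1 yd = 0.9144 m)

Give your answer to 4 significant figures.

1118 mm × 0.001 = 1.118 m
76.82 cm × 0.01 = 0.7682 m
1.168 yd × 0.9144 = 1.06802 m
6.186 m (already m)
Combined: 1.118 + 0.7682 + 1.06802 + 6.186 = 9.14022 m
In ft: 9.14022 / 0.3048 = 29.9876 ft

29.99 ft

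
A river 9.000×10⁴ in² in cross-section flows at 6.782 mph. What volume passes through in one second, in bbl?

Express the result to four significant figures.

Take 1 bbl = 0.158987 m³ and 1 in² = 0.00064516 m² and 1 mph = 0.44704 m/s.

6.782 mph × 0.44704 → 3.03183 m/s
9.000×10⁴ in² × 0.00064516 → 58.0644 m²
V = v × A × t = 3.03183 m/s × 58.0644 m² × 1 s = 176.041 m³
176.041 m³ ÷ (0.158987 m³/bbl) = 1107.27 bbl

1107 bbl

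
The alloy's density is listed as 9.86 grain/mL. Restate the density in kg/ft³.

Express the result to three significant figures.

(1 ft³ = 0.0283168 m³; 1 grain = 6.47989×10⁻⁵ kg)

9.86 grain/mL × 6.47989×10⁻⁵ kg/grain ÷ 10⁻⁶ m³/mL = 638.917 kg/m³
638.917 kg/m³ × 0.0283168 m³/ft³ = 18.0921 kg/ft³

18.1 kg/ft³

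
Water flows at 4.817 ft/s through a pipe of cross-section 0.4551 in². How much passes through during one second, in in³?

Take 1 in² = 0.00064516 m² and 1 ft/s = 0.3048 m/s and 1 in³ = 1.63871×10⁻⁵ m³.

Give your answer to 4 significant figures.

4.817 ft/s × 0.3048 = 1.46822 m/s
0.4551 in² × 0.00064516 = 2.93612×10⁻⁴ m²
V = v × A × t = 1.46822 m/s × 2.93612×10⁻⁴ m² × 1 s = 4.31087×10⁻⁴ m³
4.31087×10⁻⁴ m³ ÷ (1.63871×10⁻⁵ m³/in³) = 26.3065 in³

26.31 in³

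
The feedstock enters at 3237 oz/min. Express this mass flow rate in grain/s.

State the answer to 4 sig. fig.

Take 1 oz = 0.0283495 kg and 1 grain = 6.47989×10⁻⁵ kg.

2.360×10⁴ grain/s

3237 oz/min × 0.0283495 kg/oz ÷ 60 s/min = 1.52946 kg/s
1.52946 kg/s ÷ 6.47989×10⁻⁵ kg/grain = 23603.2 grain/s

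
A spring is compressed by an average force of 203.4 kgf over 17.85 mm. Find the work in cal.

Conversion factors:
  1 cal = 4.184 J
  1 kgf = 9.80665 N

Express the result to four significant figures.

8.510 cal

203.4 kgf × 9.80665 = 1994.67 N
17.85 mm × 0.001 = 0.01785 m
W = F × d = 1994.67 N × 0.01785 m = 35.6049 J
35.6049 J ÷ (4.184 J/cal) = 8.50978 cal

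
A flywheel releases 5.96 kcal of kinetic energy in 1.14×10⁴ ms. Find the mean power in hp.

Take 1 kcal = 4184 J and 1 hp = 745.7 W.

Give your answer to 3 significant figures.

2.93 hp

5.96 kcal × 4184 → 24936.6 J
1.14×10⁴ ms × 0.001 → 11.4 s
P = E / t = 24936.6 J / 11.4 s = 2187.42 W
2187.42 W ÷ (745.7 W/hp) = 2.93338 hp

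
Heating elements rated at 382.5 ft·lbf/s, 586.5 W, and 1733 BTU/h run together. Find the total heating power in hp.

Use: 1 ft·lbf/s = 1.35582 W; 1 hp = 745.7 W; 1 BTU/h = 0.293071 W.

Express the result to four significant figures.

2.163 hp

382.5 ft·lbf/s × 1.35582 = 518.601 W
586.5 W (already W)
1733 BTU/h × 0.293071 = 507.892 W
Sum: 518.601 + 586.5 + 507.892 = 1612.99 W
In hp: 1612.99 / 745.7 = 2.16305 hp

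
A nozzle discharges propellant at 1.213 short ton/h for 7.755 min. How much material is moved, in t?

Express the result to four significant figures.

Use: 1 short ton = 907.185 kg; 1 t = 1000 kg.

0.1422 t

1.213 short ton/h → 0.305671 kg/s
7.755 min → 465.3 s
m = ṁ × t = 0.305671 × 465.3 = 142.229 kg
In t: 142.229 / 1000 = 0.142229 t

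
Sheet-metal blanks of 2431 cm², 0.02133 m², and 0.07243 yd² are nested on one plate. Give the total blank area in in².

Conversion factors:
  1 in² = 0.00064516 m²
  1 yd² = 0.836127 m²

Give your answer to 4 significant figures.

503.7 in²

2431 cm² × 0.0001 = 0.2431 m²
0.02133 m² (already m²)
0.07243 yd² × 0.836127 = 0.0605607 m²
Sum: 0.2431 + 0.02133 + 0.0605607 = 0.324991 m²
In in²: 0.324991 / 0.00064516 = 503.737 in²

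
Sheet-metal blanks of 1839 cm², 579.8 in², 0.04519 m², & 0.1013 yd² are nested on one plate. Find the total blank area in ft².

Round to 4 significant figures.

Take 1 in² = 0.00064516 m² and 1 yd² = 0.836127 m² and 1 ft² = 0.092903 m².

1839 cm² × 0.0001 → 0.1839 m²
579.8 in² × 0.00064516 → 0.374064 m²
0.04519 m² (already m²)
0.1013 yd² × 0.836127 → 0.0846997 m²
Combined: 0.1839 + 0.374064 + 0.04519 + 0.0846997 = 0.687854 m²
In ft²: 0.687854 / 0.092903 = 7.404 ft²

7.404 ft²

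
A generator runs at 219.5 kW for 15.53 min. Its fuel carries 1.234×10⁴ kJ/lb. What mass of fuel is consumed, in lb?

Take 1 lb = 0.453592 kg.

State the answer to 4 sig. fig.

16.57 lb

219.5 kW → 219500 W
15.53 min → 931.8 s
E = P × t = 219500 × 931.8 = 2.0453×10⁸ J
1.234×10⁴ kJ/lb → 2.72051×10⁷ J/kg
m = E / e_s = 2.0453×10⁸ / 2.72051×10⁷ = 7.51808 kg
In lb: 7.51808 / 0.453592 = 16.5745 lb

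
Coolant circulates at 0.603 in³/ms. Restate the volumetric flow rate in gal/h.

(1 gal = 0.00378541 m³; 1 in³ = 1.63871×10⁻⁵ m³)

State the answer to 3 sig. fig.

0.603 in³/ms × 1.63871×10⁻⁵ m³/in³ ÷ 0.001 s/ms = 0.00988142 m³/s
0.00988142 m³/s ÷ 0.00378541 m³/gal × 3600 s/h = 9397.43 gal/h

9400 gal/h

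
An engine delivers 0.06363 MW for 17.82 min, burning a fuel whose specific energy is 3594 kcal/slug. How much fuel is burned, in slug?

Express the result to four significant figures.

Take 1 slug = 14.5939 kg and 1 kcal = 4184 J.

0.06363 MW → 63630 W
17.82 min → 1069.2 s
E = P × t = 63630 × 1069.2 = 6.80332×10⁷ J
3594 kcal/slug → 1.03038×10⁶ J/kg
m = E / e_s = 6.80332×10⁷ / 1.03038×10⁶ = 66.0273 kg
In slug: 66.0273 / 14.5939 = 4.52431 slug

4.524 slug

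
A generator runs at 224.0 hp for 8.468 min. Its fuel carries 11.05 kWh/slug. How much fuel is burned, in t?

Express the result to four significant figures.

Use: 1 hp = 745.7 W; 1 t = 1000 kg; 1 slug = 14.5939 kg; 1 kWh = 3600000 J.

0.03114 t

224.0 hp → 167037 W
8.468 min → 508.08 s
E = P × t = 167037 × 508.08 = 8.48682×10⁷ J
11.05 kWh/slug → 2.7258×10⁶ J/kg
m = E / e_s = 8.48682×10⁷ / 2.7258×10⁶ = 31.1352 kg
In t: 31.1352 / 1000 = 0.0311352 t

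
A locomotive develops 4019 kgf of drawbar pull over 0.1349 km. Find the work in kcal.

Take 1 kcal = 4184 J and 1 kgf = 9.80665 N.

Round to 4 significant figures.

1271 kcal

4019 kgf × 9.80665 → 39412.9 N
0.1349 km × 1000 → 134.9 m
W = F × d = 39412.9 N × 134.9 m = 5.3168×10⁶ J
5.3168×10⁶ J ÷ (4184 J/kcal) = 1270.75 kcal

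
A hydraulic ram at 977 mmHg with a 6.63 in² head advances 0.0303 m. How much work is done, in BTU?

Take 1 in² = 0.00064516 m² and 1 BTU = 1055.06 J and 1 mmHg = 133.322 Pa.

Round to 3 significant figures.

977 mmHg → 130256 Pa
6.63 in² → 0.00427741 m²
F = P × A = 130256 × 0.00427741 = 557.158 N
W = F × d = 557.158 × 0.0303 = 16.8819 J
In BTU: 16.8819 / 1055.06 = 0.0160009 BTU

0.0160 BTU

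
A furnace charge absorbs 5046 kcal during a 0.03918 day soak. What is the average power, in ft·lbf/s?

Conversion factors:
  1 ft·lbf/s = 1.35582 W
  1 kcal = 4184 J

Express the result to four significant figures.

5046 kcal × 4184 → 2.11125×10⁷ J
0.03918 day × 86400 → 3385.15 s
P = E / t = 2.11125×10⁷ J / 3385.15 s = 6236.8 W
6236.8 W ÷ (1.35582 W/ft·lbf/s) = 4600.02 ft·lbf/s

4600 ft·lbf/s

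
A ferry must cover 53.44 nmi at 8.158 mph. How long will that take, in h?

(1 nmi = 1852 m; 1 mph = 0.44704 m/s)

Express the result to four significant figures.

53.44 nmi × 1852 → 98970.9 m
8.158 mph × 0.44704 → 3.64695 m/s
t = d / v = 98970.9 m / 3.64695 m/s = 27138 s
27138 s ÷ (3600 s/h) = 7.53833 h

7.538 h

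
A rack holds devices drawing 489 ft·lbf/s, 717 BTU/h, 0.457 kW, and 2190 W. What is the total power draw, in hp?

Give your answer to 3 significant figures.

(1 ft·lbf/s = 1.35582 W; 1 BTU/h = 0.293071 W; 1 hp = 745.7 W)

489 ft·lbf/s × 1.35582 → 662.996 W
717 BTU/h × 0.293071 → 210.132 W
0.457 kW × 1000 → 457 W
2190 W (already W)
Total: 662.996 + 210.132 + 457 + 2190 = 3520.13 W
In hp: 3520.13 / 745.7 = 4.72057 hp

4.72 hp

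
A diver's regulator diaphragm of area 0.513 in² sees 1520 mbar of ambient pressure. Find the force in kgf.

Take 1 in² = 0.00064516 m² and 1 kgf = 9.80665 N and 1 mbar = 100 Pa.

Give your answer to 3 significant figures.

1520 mbar × 100 = 152000 Pa
0.513 in² × 0.00064516 = 3.30967×10⁻⁴ m²
F = P × A = 152000 Pa × 3.30967×10⁻⁴ m² = 50.307 N
50.307 N ÷ (9.80665 N/kgf) = 5.12989 kgf

5.13 kgf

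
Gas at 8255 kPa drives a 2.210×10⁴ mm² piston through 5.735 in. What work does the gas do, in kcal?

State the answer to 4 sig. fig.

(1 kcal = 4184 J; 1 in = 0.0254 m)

6.352 kcal

8255 kPa → 8.255×10⁶ Pa
2.210×10⁴ mm² → 0.0221 m²
F = P × A = 8.255×10⁶ × 0.0221 = 182436 N
5.735 in → 0.145669 m
W = F × d = 182436 × 0.145669 = 26575.3 J
In kcal: 26575.3 / 4184 = 6.35165 kcal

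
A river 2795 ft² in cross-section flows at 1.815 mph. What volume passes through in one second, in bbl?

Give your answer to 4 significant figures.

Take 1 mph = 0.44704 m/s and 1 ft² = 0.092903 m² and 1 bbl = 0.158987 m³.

1325 bbl

1.815 mph × 0.44704 → 0.811378 m/s
2795 ft² × 0.092903 → 259.664 m²
V = v × A × t = 0.811378 m/s × 259.664 m² × 1 s = 210.686 m³
210.686 m³ ÷ (0.158987 m³/bbl) = 1325.18 bbl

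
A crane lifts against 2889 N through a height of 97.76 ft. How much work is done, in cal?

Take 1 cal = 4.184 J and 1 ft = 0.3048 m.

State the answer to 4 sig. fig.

2.057×10⁴ cal

97.76 ft × 0.3048 = 29.7972 m
W = F × d = 2889 N × 29.7972 m = 86084.1 J
86084.1 J ÷ (4.184 J/cal) = 20574.6 cal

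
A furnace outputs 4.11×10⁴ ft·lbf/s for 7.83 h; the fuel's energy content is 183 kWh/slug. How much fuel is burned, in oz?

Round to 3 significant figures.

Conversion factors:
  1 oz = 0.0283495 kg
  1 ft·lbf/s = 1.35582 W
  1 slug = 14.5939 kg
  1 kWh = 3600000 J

1230 oz

4.11×10⁴ ft·lbf/s → 55724.2 W
7.83 h → 28188 s
E = P × t = 55724.2 × 28188 = 1.57075×10⁹ J
183 kWh/slug → 4.51421×10⁷ J/kg
m = E / e_s = 1.57075×10⁹ / 4.51421×10⁷ = 34.7957 kg
In oz: 34.7957 / 0.0283495 = 1227.38 oz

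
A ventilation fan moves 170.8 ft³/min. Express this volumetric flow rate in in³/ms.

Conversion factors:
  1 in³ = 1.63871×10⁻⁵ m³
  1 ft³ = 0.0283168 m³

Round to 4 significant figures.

170.8 ft³/min × 0.0283168 m³/ft³ ÷ 60 s/min = 0.0806085 m³/s
0.0806085 m³/s ÷ 1.63871×10⁻⁵ m³/in³ × 0.001 s/ms = 4.91902 in³/ms

4.919 in³/ms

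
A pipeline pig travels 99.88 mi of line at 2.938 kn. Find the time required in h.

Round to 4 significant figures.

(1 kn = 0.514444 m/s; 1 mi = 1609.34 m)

99.88 mi × 1609.34 = 160741 m
2.938 kn × 0.514444 = 1.51144 m/s
t = d / v = 160741 m / 1.51144 m/s = 106350 s
106350 s ÷ (3600 s/h) = 29.5417 h

29.54 h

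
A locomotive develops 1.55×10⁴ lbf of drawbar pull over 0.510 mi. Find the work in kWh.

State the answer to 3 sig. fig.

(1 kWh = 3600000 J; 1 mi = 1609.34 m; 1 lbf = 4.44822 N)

15.7 kWh

1.55×10⁴ lbf × 4.44822 → 68947.4 N
0.510 mi × 1609.34 → 820.763 m
W = F × d = 68947.4 N × 820.763 m = 5.65895×10⁷ J
5.65895×10⁷ J ÷ (3600000 J/kWh) = 15.7193 kWh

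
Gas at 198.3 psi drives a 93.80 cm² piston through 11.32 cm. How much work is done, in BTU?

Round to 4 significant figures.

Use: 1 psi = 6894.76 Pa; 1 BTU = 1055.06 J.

198.3 psi → 1.36723×10⁶ Pa
93.80 cm² → 0.00938 m²
F = P × A = 1.36723×10⁶ × 0.00938 = 12824.6 N
11.32 cm → 0.1132 m
W = F × d = 12824.6 × 0.1132 = 1451.74 J
In BTU: 1451.74 / 1055.06 = 1.37598 BTU

1.376 BTU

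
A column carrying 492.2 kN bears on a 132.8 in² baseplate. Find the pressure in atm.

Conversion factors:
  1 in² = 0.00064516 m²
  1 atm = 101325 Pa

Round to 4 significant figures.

492.2 kN × 1000 → 492200 N
132.8 in² × 0.00064516 → 0.0856772 m²
P = F / A = 492200 N / 0.0856772 m² = 5.74482×10⁶ Pa
5.74482×10⁶ Pa ÷ (101325 Pa/atm) = 56.697 atm

56.70 atm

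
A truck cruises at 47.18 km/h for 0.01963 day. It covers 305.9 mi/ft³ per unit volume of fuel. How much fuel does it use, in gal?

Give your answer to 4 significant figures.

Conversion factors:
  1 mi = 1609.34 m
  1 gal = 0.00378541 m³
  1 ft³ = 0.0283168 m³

0.3377 gal

47.18 km/h → 13.1056 m/s
0.01963 day → 1696.03 s
d = v × t = 13.1056 × 1696.03 = 22227.5 m
305.9 mi/ft³ → 1.73853×10⁷ m/m³
V = d / (distance per unit fuel) = 22227.5 / 1.73853×10⁷ = 0.00127852 m³
In gal: 0.00127852 / 0.00378541 = 0.337749 gal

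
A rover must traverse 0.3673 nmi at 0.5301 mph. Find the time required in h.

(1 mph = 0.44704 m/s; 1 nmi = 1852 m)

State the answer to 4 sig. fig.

0.3673 nmi × 1852 = 680.24 m
0.5301 mph × 0.44704 = 0.236976 m/s
t = d / v = 680.24 m / 0.236976 m/s = 2870.5 s
2870.5 s ÷ (3600 s/h) = 0.797361 h

0.7974 h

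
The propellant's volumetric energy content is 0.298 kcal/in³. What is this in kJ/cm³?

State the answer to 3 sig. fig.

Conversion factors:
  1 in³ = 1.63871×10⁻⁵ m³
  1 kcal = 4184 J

0.0761 kJ/cm³

0.298 kcal/in³ × 4184 J/kcal ÷ 1.63871×10⁻⁵ m³/in³ = 7.60862×10⁷ J/m³
7.60862×10⁷ J/m³ ÷ 1000 J/kJ × 10⁻⁶ m³/cm³ = 0.0760862 kJ/cm³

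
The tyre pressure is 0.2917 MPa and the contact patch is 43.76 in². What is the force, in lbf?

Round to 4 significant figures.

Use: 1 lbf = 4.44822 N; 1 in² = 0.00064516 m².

0.2917 MPa × 1000000 → 291700 Pa
43.76 in² × 0.00064516 → 0.0282322 m²
F = P × A = 291700 Pa × 0.0282322 m² = 8235.33 N
8235.33 N ÷ (4.44822 N/lbf) = 1851.38 lbf

1851 lbf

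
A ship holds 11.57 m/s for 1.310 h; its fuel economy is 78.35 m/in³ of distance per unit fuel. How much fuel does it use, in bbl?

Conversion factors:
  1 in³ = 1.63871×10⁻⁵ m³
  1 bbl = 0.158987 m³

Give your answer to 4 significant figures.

0.07178 bbl

1.310 h → 4716 s
d = v × t = 11.57 × 4716 = 54564.1 m
78.35 m/in³ → 4.7812×10⁶ m/m³
V = d / (distance per unit fuel) = 54564.1 / 4.7812×10⁶ = 0.0114122 m³
In bbl: 0.0114122 / 0.158987 = 0.0717807 bbl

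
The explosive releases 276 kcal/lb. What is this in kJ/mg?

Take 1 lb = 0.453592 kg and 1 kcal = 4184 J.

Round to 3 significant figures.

0.00255 kJ/mg

276 kcal/lb × 4184 J/kcal ÷ 0.453592 kg/lb = 2.54587×10⁶ J/kg
2.54587×10⁶ J/kg ÷ 1000 J/kJ × 10⁻⁶ kg/mg = 0.00254587 kJ/mg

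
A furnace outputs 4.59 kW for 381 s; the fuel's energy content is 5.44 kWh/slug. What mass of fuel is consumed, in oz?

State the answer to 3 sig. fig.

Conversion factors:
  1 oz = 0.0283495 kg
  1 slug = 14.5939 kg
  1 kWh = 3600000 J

4.59 kW → 4590 W
E = P × t = 4590 × 381 = 1.74879×10⁶ J
5.44 kWh/slug → 1.34193×10⁶ J/kg
m = E / e_s = 1.74879×10⁶ / 1.34193×10⁶ = 1.30319 kg
In oz: 1.30319 / 0.0283495 = 45.9687 oz

46.0 oz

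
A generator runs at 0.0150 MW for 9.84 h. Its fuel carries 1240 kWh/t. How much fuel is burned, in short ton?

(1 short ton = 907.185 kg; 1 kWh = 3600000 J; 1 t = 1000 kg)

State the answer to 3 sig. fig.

0.131 short ton

0.0150 MW → 15000 W
9.84 h → 35424 s
E = P × t = 15000 × 35424 = 5.3136×10⁸ J
1240 kWh/t → 4.464×10⁶ J/kg
m = E / e_s = 5.3136×10⁸ / 4.464×10⁶ = 119.032 kg
In short ton: 119.032 / 907.185 = 0.13121 short ton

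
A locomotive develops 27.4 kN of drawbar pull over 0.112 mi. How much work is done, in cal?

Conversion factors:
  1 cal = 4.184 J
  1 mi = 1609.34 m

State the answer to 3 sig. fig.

27.4 kN × 1000 → 27400 N
0.112 mi × 1609.34 → 180.246 m
W = F × d = 27400 N × 180.246 m = 4.93874×10⁶ J
4.93874×10⁶ J ÷ (4.184 J/cal) = 1.18039×10⁶ cal

1.18×10⁶ cal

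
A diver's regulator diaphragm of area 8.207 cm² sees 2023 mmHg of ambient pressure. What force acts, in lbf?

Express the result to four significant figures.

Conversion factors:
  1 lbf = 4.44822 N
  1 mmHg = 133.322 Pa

49.76 lbf

2023 mmHg × 133.322 = 269710 Pa
8.207 cm² × 0.0001 = 8.207×10⁻⁴ m²
F = P × A = 269710 Pa × 8.207×10⁻⁴ m² = 221.351 N
221.351 N ÷ (4.44822 N/lbf) = 49.7617 lbf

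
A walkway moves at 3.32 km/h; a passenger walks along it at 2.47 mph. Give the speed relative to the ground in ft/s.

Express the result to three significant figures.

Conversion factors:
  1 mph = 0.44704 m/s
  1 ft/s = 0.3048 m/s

3.32 km/h × (1/3.6) → 0.922222 m/s
2.47 mph × 0.44704 → 1.10419 m/s
Combined: 0.922222 + 1.10419 = 2.02641 m/s
In ft/s: 2.02641 / 0.3048 = 6.64833 ft/s

6.65 ft/s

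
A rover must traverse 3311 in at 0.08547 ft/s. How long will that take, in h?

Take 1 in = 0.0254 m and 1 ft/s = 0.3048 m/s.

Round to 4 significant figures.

3311 in × 0.0254 → 84.0994 m
0.08547 ft/s × 0.3048 → 0.0260513 m/s
t = d / v = 84.0994 m / 0.0260513 m/s = 3228.22 s
3228.22 s ÷ (3600 s/h) = 0.896728 h

0.8967 h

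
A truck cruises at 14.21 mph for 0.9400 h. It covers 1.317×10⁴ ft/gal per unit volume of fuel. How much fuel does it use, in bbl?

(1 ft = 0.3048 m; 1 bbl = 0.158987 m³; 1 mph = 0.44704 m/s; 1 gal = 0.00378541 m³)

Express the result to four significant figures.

0.1275 bbl

14.21 mph → 6.35244 m/s
0.9400 h → 3384 s
d = v × t = 6.35244 × 3384 = 21496.7 m
1.317×10⁴ ft/gal → 1.06044×10⁶ m/m³
V = d / (distance per unit fuel) = 21496.7 / 1.06044×10⁶ = 0.0202715 m³
In bbl: 0.0202715 / 0.158987 = 0.127504 bbl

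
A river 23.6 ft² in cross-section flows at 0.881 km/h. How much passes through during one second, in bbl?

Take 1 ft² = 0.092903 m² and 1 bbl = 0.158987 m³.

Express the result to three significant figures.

3.37 bbl

0.881 km/h × (1/3.6) → 0.244722 m/s
23.6 ft² × 0.092903 → 2.19251 m²
V = v × A × t = 0.244722 m/s × 2.19251 m² × 1 s = 0.536555 m³
0.536555 m³ ÷ (0.158987 m³/bbl) = 3.37484 bbl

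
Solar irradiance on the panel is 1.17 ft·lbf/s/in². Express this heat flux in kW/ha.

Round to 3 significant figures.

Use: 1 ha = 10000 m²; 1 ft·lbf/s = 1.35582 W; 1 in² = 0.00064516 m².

1.17 ft·lbf/s/in² × 1.35582 W/ft·lbf/s ÷ 0.00064516 m²/in² = 2458.78 W/m²
2458.78 W/m² ÷ 1000 W/kW × 10000 m²/ha = 24587.8 kW/ha

2.46×10⁴ kW/ha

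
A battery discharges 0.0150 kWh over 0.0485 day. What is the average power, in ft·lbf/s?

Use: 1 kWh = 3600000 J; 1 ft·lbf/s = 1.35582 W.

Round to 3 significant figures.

9.50 ft·lbf/s

0.0150 kWh × 3600000 = 54000 J
0.0485 day × 86400 = 4190.4 s
P = E / t = 54000 J / 4190.4 s = 12.8866 W
12.8866 W ÷ (1.35582 W/ft·lbf/s) = 9.50465 ft·lbf/s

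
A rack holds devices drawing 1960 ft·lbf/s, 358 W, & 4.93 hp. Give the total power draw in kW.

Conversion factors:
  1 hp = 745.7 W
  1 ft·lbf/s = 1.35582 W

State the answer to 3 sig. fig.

1960 ft·lbf/s × 1.35582 = 2657.41 W
358 W (already W)
4.93 hp × 745.7 = 3676.3 W
Combined: 2657.41 + 358 + 3676.3 = 6691.71 W
In kW: 6691.71 / 1000 = 6.69171 kW

6.69 kW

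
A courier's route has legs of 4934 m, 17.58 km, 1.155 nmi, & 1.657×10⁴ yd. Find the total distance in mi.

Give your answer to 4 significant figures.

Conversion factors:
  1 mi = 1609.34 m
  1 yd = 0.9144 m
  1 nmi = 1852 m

4934 m (already m)
17.58 km × 1000 = 17580 m
1.155 nmi × 1852 = 2139.06 m
1.657×10⁴ yd × 0.9144 = 15151.6 m
Total: 4934 + 17580 + 2139.06 + 15151.6 = 39804.7 m
In mi: 39804.7 / 1609.34 = 24.7336 mi

24.73 mi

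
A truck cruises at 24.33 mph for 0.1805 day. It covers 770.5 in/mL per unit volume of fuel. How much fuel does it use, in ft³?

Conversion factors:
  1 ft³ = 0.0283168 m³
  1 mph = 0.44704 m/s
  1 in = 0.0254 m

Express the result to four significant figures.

0.3061 ft³

24.33 mph → 10.8765 m/s
0.1805 day → 15595.2 s
d = v × t = 10.8765 × 15595.2 = 169621 m
770.5 in/mL → 1.95707×10⁷ m/m³
V = d / (distance per unit fuel) = 169621 / 1.95707×10⁷ = 0.00866709 m³
In ft³: 0.00866709 / 0.0283168 = 0.306076 ft³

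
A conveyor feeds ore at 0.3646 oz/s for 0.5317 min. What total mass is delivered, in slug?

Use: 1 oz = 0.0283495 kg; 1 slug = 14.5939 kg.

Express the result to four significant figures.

0.3646 oz/s → 0.0103362 kg/s
0.5317 min → 31.902 s
m = ṁ × t = 0.0103362 × 31.902 = 0.329745 kg
In slug: 0.329745 / 14.5939 = 0.0225947 slug

0.02259 slug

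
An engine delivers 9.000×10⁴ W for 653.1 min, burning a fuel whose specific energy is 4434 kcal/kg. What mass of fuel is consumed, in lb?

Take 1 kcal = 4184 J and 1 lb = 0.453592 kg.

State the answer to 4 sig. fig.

419.1 lb

653.1 min → 39186 s
E = P × t = 90000 × 39186 = 3.52674×10⁹ J
4434 kcal/kg → 1.85519×10⁷ J/kg
m = E / e_s = 3.52674×10⁹ / 1.85519×10⁷ = 190.101 kg
In lb: 190.101 / 0.453592 = 419.101 lb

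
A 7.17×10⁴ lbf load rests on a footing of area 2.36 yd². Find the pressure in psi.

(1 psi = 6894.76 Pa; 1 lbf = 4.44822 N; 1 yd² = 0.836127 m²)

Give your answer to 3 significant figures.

7.17×10⁴ lbf × 4.44822 = 318937 N
2.36 yd² × 0.836127 = 1.97326 m²
P = F / A = 318937 N / 1.97326 m² = 161629 Pa
161629 Pa ÷ (6894.76 Pa/psi) = 23.4423 psi

23.4 psi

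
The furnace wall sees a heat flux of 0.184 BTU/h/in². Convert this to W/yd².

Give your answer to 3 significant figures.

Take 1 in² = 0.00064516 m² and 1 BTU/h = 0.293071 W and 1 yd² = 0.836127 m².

69.9 W/yd²

0.184 BTU/h/in² × 0.293071 W/BTU/h ÷ 0.00064516 m²/in² = 83.584 W/m²
83.584 W/m² × 0.836127 m²/yd² = 69.8868 W/yd²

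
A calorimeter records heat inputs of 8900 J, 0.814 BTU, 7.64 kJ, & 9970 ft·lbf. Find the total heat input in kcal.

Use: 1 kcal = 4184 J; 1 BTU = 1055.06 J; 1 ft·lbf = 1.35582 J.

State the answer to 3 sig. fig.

7.39 kcal

8900 J (already J)
0.814 BTU × 1055.06 = 858.819 J
7.64 kJ × 1000 = 7640 J
9970 ft·lbf × 1.35582 = 13517.5 J
Total: 8900 + 858.819 + 7640 + 13517.5 = 30916.3 J
In kcal: 30916.3 / 4184 = 7.38917 kcal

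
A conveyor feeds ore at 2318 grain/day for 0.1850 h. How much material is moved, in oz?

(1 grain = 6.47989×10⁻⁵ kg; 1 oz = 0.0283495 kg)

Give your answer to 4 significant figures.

2318 grain/day → 1.73847×10⁻⁶ kg/s
0.1850 h → 666 s
m = ṁ × t = 1.73847×10⁻⁶ × 666 = 0.00115782 kg
In oz: 0.00115782 / 0.0283495 = 0.0408409 oz

0.04084 oz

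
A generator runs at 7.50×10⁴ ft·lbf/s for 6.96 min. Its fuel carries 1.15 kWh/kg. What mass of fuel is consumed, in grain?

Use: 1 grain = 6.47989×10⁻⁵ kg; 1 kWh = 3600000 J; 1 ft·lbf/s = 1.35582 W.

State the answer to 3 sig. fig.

1.58×10⁵ grain

7.50×10⁴ ft·lbf/s → 101686 W
6.96 min → 417.6 s
E = P × t = 101686 × 417.6 = 4.24641×10⁷ J
1.15 kWh/kg → 4.14×10⁶ J/kg
m = E / e_s = 4.24641×10⁷ / 4.14×10⁶ = 10.257 kg
In grain: 10.257 / 6.47989×10⁻⁵ = 158290 grain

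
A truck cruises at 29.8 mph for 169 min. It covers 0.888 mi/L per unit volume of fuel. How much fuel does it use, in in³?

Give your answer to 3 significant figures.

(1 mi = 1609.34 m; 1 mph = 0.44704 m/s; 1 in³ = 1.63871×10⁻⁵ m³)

29.8 mph → 13.3218 m/s
169 min → 10140 s
d = v × t = 13.3218 × 10140 = 135083 m
0.888 mi/L → 1.42909×10⁶ m/m³
V = d / (distance per unit fuel) = 135083 / 1.42909×10⁶ = 0.0945238 m³
In in³: 0.0945238 / 1.63871×10⁻⁵ = 5768.18 in³

5770 in³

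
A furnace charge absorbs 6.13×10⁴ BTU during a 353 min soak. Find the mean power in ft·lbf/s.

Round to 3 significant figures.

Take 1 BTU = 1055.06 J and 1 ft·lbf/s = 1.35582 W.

2250 ft·lbf/s

6.13×10⁴ BTU × 1055.06 = 6.46752×10⁷ J
353 min × 60 = 21180 s
P = E / t = 6.46752×10⁷ J / 21180 s = 3053.6 W
3053.6 W ÷ (1.35582 W/ft·lbf/s) = 2252.22 ft·lbf/s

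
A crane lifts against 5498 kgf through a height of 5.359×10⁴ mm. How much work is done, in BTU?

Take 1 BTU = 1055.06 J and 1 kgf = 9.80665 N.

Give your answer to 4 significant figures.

5498 kgf × 9.80665 → 53917 N
5.359×10⁴ mm × 0.001 → 53.59 m
W = F × d = 53917 N × 53.59 m = 2.88941×10⁶ J
2.88941×10⁶ J ÷ (1055.06 J/BTU) = 2738.62 BTU

2739 BTU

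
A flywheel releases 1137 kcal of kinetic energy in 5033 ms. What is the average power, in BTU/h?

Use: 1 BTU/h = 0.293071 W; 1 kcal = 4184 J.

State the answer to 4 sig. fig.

3.225×10⁶ BTU/h

1137 kcal × 4184 → 4.75721×10⁶ J
5033 ms × 0.001 → 5.033 s
P = E / t = 4.75721×10⁶ J / 5.033 s = 945204 W
945204 W ÷ (0.293071 W/BTU/h) = 3.22517×10⁶ BTU/h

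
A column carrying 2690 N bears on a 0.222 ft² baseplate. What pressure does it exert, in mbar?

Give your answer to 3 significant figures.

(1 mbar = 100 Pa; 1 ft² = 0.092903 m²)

1300 mbar

0.222 ft² × 0.092903 → 0.0206245 m²
P = F / A = 2690 N / 0.0206245 m² = 130427 Pa
130427 Pa ÷ (100 Pa/mbar) = 1304.27 mbar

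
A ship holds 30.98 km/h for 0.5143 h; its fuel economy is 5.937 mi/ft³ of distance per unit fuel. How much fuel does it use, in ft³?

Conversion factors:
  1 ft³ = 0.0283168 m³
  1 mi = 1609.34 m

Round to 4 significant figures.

30.98 km/h → 8.60556 m/s
0.5143 h → 1851.48 s
d = v × t = 8.60556 × 1851.48 = 15933 m
5.937 mi/ft³ → 337420 m/m³
V = d / (distance per unit fuel) = 15933 / 337420 = 0.0472201 m³
In ft³: 0.0472201 / 0.0283168 = 1.66756 ft³

1.668 ft³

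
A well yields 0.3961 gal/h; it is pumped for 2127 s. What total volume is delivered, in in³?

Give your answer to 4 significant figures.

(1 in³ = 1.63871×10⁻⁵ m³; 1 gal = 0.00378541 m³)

0.3961 gal/h → 4.165×10⁻⁷ m³/s
V = Q × t = 4.165×10⁻⁷ × 2127 = 8.85896×10⁻⁴ m³
In in³: 8.85896×10⁻⁴ / 1.63871×10⁻⁵ = 54.0606 in³

54.06 in³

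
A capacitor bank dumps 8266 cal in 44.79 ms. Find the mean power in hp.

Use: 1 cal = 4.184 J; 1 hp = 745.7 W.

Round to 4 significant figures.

8266 cal × 4.184 = 34584.9 J
44.79 ms × 0.001 = 0.04479 s
P = E / t = 34584.9 J / 0.04479 s = 772157 W
772157 W ÷ (745.7 W/hp) = 1035.48 hp

1035 hp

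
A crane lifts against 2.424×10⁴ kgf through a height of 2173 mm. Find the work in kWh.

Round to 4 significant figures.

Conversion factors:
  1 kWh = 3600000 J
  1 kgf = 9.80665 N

0.1435 kWh

2.424×10⁴ kgf × 9.80665 = 237713 N
2173 mm × 0.001 = 2.173 m
W = F × d = 237713 N × 2.173 m = 516550 J
516550 J ÷ (3600000 J/kWh) = 0.143486 kWh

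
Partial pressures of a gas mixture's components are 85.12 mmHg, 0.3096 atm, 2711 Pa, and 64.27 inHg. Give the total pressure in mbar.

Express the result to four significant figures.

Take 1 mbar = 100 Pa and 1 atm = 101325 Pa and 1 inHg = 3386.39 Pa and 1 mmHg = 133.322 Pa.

2631 mbar

85.12 mmHg × 133.322 → 11348.4 Pa
0.3096 atm × 101325 → 31370.2 Pa
2711 Pa (already Pa)
64.27 inHg × 3386.39 → 217643 Pa
Sum: 11348.4 + 31370.2 + 2711 + 217643 = 263073 Pa
In mbar: 263073 / 100 = 2630.73 mbar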